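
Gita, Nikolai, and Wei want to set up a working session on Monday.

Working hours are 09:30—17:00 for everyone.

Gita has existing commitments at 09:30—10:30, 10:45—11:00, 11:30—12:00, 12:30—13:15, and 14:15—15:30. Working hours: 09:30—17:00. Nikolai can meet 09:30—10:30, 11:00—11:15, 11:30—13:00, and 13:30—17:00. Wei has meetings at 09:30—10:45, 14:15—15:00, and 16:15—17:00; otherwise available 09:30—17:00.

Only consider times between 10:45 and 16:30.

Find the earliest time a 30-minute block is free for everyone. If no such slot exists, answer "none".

Gita free within 09:30–17:00: 10:30–10:45, 11:00–11:30, 12:00–12:30, 13:15–14:15, 15:30–17:00.
Wei free within 09:30–17:00: 10:45–14:15, 15:00–16:15.
Gita ∩ Nikolai: 11:00–11:15, 12:00–12:30, 13:30–14:15, 15:30–17:00.
Gita ∩ Nikolai ∩ Wei: 11:00–11:15, 12:00–12:30, 13:30–14:15, 15:30–16:15.
Restricted to 10:45–16:30: 11:00–11:15, 12:00–12:30, 13:30–14:15, 15:30–16:15.
Windows ≥ 30 min: 12:00–12:30, 13:30–14:15, 15:30–16:15.
Earliest such window starts at 12:00.

12:00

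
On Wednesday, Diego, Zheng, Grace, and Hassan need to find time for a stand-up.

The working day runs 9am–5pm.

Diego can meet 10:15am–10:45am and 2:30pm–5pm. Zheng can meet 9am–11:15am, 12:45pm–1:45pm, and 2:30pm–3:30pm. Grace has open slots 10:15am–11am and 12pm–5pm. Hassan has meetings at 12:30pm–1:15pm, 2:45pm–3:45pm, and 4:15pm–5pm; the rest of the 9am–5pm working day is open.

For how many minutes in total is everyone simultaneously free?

45 minutes

Hassan free within 09:00–17:00: 09:00–12:30, 13:15–14:45, 15:45–16:15.
Diego ∩ Zheng: 10:15–10:45, 14:30–15:30.
Diego ∩ Zheng ∩ Grace: 10:15–10:45, 14:30–15:30.
Diego ∩ Zheng ∩ Grace ∩ Hassan: 10:15–10:45, 14:30–14:45.
Total common minutes: 30 + 15 = 45.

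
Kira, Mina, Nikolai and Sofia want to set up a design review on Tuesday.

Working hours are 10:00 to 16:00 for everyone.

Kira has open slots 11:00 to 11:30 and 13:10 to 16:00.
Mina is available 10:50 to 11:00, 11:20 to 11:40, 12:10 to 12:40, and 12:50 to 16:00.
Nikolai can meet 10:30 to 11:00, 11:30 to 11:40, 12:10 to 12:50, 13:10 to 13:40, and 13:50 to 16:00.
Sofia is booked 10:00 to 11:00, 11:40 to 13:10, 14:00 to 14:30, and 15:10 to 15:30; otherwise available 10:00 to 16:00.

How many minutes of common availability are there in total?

Sofia free within 10:00–16:00: 11:00–11:40, 13:10–14:00, 14:30–15:10, 15:30–16:00.
Kira ∩ Mina: 11:20–11:30, 13:10–16:00.
Kira ∩ Mina ∩ Nikolai: 13:10–13:40, 13:50–16:00.
Kira ∩ Mina ∩ Nikolai ∩ Sofia: 13:10–13:40, 13:50–14:00, 14:30–15:10, 15:30–16:00.
Total common minutes: 30 + 10 + 40 + 30 = 110.

110 minutes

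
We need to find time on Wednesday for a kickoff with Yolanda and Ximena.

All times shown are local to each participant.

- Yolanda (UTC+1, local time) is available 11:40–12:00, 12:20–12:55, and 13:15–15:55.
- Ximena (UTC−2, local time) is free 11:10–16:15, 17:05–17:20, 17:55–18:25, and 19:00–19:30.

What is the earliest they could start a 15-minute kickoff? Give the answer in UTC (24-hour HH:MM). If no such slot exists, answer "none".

13:10

Yolanda → UTC: 10:40–11:00, 11:20–11:55, 12:15–14:55.
Ximena → UTC: 13:10–18:15, 19:05–19:20, 19:55–20:25, 21:00–21:30.
Yolanda ∩ Ximena: 13:10–14:55.
Windows ≥ 15 min: 13:10–14:55.
Earliest such window starts at 13:10.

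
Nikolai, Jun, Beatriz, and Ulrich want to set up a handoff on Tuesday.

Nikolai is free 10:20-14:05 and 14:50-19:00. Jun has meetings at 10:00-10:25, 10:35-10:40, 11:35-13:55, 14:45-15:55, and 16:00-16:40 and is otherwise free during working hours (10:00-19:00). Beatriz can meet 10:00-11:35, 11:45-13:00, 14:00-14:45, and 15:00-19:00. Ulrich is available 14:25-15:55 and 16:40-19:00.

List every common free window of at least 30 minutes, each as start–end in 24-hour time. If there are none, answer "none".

16:40–19:00

Jun free within 10:00–19:00: 10:25–10:35, 10:40–11:35, 13:55–14:45, 15:55–16:00, 16:40–19:00.
Nikolai ∩ Jun: 10:25–10:35, 10:40–11:35, 13:55–14:05, 15:55–16:00, 16:40–19:00.
Nikolai ∩ Jun ∩ Beatriz: 10:25–10:35, 10:40–11:35, 14:00–14:05, 15:55–16:00, 16:40–19:00.
Nikolai ∩ Jun ∩ Beatriz ∩ Ulrich: 16:40–19:00.
Windows ≥ 30 min: 16:40–19:00.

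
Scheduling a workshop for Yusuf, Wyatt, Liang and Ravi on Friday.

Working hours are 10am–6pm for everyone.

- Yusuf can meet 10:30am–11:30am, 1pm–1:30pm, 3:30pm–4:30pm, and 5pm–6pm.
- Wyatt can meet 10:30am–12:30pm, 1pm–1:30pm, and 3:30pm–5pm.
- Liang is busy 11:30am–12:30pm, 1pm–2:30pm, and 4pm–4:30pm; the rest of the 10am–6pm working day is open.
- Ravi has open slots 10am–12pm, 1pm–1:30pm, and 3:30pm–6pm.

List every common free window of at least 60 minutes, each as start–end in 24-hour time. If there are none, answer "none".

Liang free within 10:00–18:00: 10:00–11:30, 12:30–13:00, 14:30–16:00, 16:30–18:00.
Yusuf ∩ Wyatt: 10:30–11:30, 13:00–13:30, 15:30–16:30.
Yusuf ∩ Wyatt ∩ Liang: 10:30–11:30, 15:30–16:00.
Yusuf ∩ Wyatt ∩ Liang ∩ Ravi: 10:30–11:30, 15:30–16:00.
Windows ≥ 60 min: 10:30–11:30.

10:30–11:30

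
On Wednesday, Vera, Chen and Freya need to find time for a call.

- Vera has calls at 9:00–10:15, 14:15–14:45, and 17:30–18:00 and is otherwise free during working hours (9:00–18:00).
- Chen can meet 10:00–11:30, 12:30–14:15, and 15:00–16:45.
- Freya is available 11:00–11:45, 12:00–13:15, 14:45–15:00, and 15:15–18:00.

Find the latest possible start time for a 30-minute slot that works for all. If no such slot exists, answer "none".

16:15

Vera free within 09:00–18:00: 10:15–14:15, 14:45–17:30.
Vera ∩ Chen: 10:15–11:30, 12:30–14:15, 15:00–16:45.
Vera ∩ Chen ∩ Freya: 11:00–11:30, 12:30–13:15, 15:15–16:45.
Windows ≥ 30 min: 11:00–11:30, 12:30–13:15, 15:15–16:45.
Latest start in the last window 15:15–16:45 is 16:45 − 30 min = 16:15.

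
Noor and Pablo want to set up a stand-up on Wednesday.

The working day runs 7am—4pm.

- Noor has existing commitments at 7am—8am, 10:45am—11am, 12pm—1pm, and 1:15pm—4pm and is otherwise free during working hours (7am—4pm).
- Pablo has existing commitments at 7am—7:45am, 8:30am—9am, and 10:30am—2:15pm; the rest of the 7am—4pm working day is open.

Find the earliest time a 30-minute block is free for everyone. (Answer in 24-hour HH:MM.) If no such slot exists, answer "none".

08:00

Noor free within 07:00–16:00: 08:00–10:45, 11:00–12:00, 13:00–13:15.
Pablo free within 07:00–16:00: 07:45–08:30, 09:00–10:30, 14:15–16:00.
Noor ∩ Pablo: 08:00–08:30, 09:00–10:30.
Windows ≥ 30 min: 08:00–08:30, 09:00–10:30.
Earliest such window starts at 08:00.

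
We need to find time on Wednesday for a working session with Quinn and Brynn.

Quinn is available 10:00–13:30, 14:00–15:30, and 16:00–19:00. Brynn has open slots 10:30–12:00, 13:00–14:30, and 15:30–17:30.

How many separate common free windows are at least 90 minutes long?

2

Quinn ∩ Brynn: 10:30–12:00, 13:00–13:30, 14:00–14:30, 16:00–17:30.
Windows ≥ 90 min: 10:30–12:00, 16:00–17:30.
That's 2 windows.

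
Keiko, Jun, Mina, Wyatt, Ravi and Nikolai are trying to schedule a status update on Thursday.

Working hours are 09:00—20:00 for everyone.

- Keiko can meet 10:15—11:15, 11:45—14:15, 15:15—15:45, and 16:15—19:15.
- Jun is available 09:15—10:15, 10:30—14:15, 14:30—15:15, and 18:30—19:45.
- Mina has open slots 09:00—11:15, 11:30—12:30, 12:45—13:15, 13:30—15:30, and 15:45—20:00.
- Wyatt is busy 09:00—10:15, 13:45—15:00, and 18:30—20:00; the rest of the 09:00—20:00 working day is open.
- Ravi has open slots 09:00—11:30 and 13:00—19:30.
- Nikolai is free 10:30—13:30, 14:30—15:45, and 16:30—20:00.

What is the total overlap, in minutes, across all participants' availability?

Wyatt free within 09:00–20:00: 10:15–13:45, 15:00–18:30.
Keiko ∩ Jun: 10:30–11:15, 11:45–14:15, 18:30–19:15.
Keiko ∩ Jun ∩ Mina: 10:30–11:15, 11:45–12:30, 12:45–13:15, 13:30–14:15, 18:30–19:15.
Keiko ∩ Jun ∩ Mina ∩ Wyatt: 10:30–11:15, 11:45–12:30, 12:45–13:15, 13:30–13:45.
Keiko ∩ Jun ∩ Mina ∩ Wyatt ∩ Ravi: 10:30–11:15, 13:00–13:15, 13:30–13:45.
Keiko ∩ Jun ∩ Mina ∩ Wyatt ∩ Ravi ∩ Nikolai: 10:30–11:15, 13:00–13:15.
Total common minutes: 45 + 15 = 60.

60 minutes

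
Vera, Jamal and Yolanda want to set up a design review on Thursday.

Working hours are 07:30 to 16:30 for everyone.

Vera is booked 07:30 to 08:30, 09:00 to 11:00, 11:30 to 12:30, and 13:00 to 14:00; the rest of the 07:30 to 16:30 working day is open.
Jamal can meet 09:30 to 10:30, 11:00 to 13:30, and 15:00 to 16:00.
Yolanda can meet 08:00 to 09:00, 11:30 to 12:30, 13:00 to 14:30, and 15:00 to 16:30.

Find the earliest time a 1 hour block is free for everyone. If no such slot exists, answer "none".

Vera free within 07:30–16:30: 08:30–09:00, 11:00–11:30, 12:30–13:00, 14:00–16:30.
Vera ∩ Jamal: 11:00–11:30, 12:30–13:00, 15:00–16:00.
Vera ∩ Jamal ∩ Yolanda: 15:00–16:00.
Windows ≥ 60 min: 15:00–16:00.
Earliest such window starts at 15:00.

15:00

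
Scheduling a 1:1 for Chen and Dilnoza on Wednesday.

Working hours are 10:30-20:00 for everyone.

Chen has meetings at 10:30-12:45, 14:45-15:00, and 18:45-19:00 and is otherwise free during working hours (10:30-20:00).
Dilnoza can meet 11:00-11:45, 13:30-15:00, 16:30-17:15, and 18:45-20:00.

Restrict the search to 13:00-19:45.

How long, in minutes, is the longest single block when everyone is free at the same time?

Chen free within 10:30–20:00: 12:45–14:45, 15:00–18:45, 19:00–20:00.
Chen ∩ Dilnoza: 13:30–14:45, 16:30–17:15, 19:00–20:00.
Restricted to 13:00–19:45: 13:30–14:45, 16:30–17:15, 19:00–19:45.
Common window lengths: 75, 45, 45 min; longest is 75.

75 minutes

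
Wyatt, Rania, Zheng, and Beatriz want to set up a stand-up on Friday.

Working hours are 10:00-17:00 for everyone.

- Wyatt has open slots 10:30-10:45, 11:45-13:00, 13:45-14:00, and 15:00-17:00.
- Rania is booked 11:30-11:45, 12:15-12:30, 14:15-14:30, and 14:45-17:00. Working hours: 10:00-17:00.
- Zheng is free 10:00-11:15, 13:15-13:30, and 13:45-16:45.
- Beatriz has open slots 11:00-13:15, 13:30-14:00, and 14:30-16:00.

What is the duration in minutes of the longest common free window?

15 minutes

Rania free within 10:00–17:00: 10:00–11:30, 11:45–12:15, 12:30–14:15, 14:30–14:45.
Wyatt ∩ Rania: 10:30–10:45, 11:45–12:15, 12:30–13:00, 13:45–14:00.
Wyatt ∩ Rania ∩ Zheng: 10:30–10:45, 13:45–14:00.
Wyatt ∩ Rania ∩ Zheng ∩ Beatriz: 13:45–14:00.
Single common window of 15 minutes.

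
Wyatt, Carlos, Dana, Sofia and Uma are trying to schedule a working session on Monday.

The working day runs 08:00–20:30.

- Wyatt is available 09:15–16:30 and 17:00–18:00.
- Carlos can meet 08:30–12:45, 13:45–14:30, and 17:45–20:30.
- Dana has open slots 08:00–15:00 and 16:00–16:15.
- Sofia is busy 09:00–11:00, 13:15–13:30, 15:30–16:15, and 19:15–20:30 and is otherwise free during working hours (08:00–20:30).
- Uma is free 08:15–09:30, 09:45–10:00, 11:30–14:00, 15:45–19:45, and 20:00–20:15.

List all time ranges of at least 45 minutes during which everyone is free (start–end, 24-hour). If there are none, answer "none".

11:30–12:45

Sofia free within 08:00–20:30: 08:00–09:00, 11:00–13:15, 13:30–15:30, 16:15–19:15.
Wyatt ∩ Carlos: 09:15–12:45, 13:45–14:30, 17:45–18:00.
Wyatt ∩ Carlos ∩ Dana: 09:15–12:45, 13:45–14:30.
Wyatt ∩ Carlos ∩ Dana ∩ Sofia: 11:00–12:45, 13:45–14:30.
Wyatt ∩ Carlos ∩ Dana ∩ Sofia ∩ Uma: 11:30–12:45, 13:45–14:00.
Windows ≥ 45 min: 11:30–12:45.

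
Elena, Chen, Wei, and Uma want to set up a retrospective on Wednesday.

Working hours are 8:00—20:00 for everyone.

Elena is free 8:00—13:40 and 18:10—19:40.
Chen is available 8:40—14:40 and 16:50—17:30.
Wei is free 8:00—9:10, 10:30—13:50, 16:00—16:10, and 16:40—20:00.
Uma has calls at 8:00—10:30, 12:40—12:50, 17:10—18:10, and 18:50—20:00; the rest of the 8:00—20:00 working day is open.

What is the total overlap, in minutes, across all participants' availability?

180 minutes

Uma free within 08:00–20:00: 10:30–12:40, 12:50–17:10, 18:10–18:50.
Elena ∩ Chen: 08:40–13:40.
Elena ∩ Chen ∩ Wei: 08:40–09:10, 10:30–13:40.
Elena ∩ Chen ∩ Wei ∩ Uma: 10:30–12:40, 12:50–13:40.
Total common minutes: 130 + 50 = 180.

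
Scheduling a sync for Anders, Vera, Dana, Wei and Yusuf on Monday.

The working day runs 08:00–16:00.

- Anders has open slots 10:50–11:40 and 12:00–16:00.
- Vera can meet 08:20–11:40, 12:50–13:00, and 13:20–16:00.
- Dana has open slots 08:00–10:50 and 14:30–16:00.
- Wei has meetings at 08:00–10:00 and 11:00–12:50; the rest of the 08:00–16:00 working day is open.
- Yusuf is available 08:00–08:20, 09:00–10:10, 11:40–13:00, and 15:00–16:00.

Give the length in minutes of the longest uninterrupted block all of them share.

Wei free within 08:00–16:00: 10:00–11:00, 12:50–16:00.
Anders ∩ Vera: 10:50–11:40, 12:50–13:00, 13:20–16:00.
Anders ∩ Vera ∩ Dana: 14:30–16:00.
Anders ∩ Vera ∩ Dana ∩ Wei: 14:30–16:00.
Anders ∩ Vera ∩ Dana ∩ Wei ∩ Yusuf: 15:00–16:00.
Single common window of 60 minutes.

60 minutes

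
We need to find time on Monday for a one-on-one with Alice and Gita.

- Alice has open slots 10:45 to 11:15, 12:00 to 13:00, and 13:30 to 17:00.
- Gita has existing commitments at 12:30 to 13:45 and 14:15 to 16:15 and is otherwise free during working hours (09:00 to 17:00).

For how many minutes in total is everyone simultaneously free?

Gita free within 09:00–17:00: 09:00–12:30, 13:45–14:15, 16:15–17:00.
Alice ∩ Gita: 10:45–11:15, 12:00–12:30, 13:45–14:15, 16:15–17:00.
Total common minutes: 30 + 30 + 30 + 45 = 135.

135 minutes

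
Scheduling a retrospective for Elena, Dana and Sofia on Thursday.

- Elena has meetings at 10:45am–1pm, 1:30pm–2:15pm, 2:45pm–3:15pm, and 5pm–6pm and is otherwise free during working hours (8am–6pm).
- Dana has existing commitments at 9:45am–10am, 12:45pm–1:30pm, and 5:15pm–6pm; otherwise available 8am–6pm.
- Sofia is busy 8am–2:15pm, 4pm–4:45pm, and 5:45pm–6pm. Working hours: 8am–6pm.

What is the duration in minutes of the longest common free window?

Elena free within 08:00–18:00: 08:00–10:45, 13:00–13:30, 14:15–14:45, 15:15–17:00.
Dana free within 08:00–18:00: 08:00–09:45, 10:00–12:45, 13:30–17:15.
Sofia free within 08:00–18:00: 14:15–16:00, 16:45–17:45.
Elena ∩ Dana: 08:00–09:45, 10:00–10:45, 14:15–14:45, 15:15–17:00.
Elena ∩ Dana ∩ Sofia: 14:15–14:45, 15:15–16:00, 16:45–17:00.
Common window lengths: 30, 45, 15 min; longest is 45.

45 minutes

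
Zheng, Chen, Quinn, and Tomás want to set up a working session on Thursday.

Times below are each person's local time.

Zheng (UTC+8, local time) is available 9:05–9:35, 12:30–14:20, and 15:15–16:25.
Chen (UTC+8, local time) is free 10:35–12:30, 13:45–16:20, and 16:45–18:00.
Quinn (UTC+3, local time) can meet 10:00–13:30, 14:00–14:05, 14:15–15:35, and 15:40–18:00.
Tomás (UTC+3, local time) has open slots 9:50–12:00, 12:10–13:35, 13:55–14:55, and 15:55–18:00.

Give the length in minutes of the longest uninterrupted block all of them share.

Zheng → UTC: 01:05–01:35, 04:30–06:20, 07:15–08:25.
Chen → UTC: 02:35–04:30, 05:45–08:20, 08:45–10:00.
Quinn → UTC: 07:00–10:30, 11:00–11:05, 11:15–12:35, 12:40–15:00.
Tomás → UTC: 06:50–09:00, 09:10–10:35, 10:55–11:55, 12:55–15:00.
Zheng ∩ Chen: 05:45–06:20, 07:15–08:20.
Zheng ∩ Chen ∩ Quinn: 07:15–08:20.
Zheng ∩ Chen ∩ Quinn ∩ Tomás: 07:15–08:20.
Single common window of 65 minutes.

65 minutes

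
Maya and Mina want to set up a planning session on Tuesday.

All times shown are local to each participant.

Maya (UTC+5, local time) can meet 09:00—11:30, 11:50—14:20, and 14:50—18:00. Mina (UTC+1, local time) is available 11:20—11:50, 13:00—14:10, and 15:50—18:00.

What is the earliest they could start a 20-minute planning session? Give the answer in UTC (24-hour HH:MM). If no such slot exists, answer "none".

Maya → UTC: 04:00–06:30, 06:50–09:20, 09:50–13:00.
Mina → UTC: 10:20–10:50, 12:00–13:10, 14:50–17:00.
Maya ∩ Mina: 10:20–10:50, 12:00–13:00.
Windows ≥ 20 min: 10:20–10:50, 12:00–13:00.
Earliest such window starts at 10:20.

10:20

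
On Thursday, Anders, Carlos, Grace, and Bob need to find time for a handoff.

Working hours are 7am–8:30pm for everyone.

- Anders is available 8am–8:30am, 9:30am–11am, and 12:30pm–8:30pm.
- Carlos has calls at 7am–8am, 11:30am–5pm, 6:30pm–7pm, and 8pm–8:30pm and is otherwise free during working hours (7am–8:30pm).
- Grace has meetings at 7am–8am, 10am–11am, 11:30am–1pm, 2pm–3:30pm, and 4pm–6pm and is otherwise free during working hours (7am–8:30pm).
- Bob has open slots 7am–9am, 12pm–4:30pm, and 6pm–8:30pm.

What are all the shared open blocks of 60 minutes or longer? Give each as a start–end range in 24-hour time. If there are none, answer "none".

Carlos free within 07:00–20:30: 08:00–11:30, 17:00–18:30, 19:00–20:00.
Grace free within 07:00–20:30: 08:00–10:00, 11:00–11:30, 13:00–14:00, 15:30–16:00, 18:00–20:30.
Anders ∩ Carlos: 08:00–08:30, 09:30–11:00, 17:00–18:30, 19:00–20:00.
Anders ∩ Carlos ∩ Grace: 08:00–08:30, 09:30–10:00, 18:00–18:30, 19:00–20:00.
Anders ∩ Carlos ∩ Grace ∩ Bob: 08:00–08:30, 18:00–18:30, 19:00–20:00.
Windows ≥ 60 min: 19:00–20:00.

19:00–20:00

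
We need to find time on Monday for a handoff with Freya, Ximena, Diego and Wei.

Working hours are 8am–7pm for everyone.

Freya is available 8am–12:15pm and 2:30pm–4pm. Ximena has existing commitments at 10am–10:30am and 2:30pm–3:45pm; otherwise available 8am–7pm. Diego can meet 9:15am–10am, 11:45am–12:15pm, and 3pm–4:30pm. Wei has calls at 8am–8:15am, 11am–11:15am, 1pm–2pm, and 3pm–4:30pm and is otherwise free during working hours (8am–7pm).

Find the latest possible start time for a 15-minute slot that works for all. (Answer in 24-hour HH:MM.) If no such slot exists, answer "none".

Ximena free within 08:00–19:00: 08:00–10:00, 10:30–14:30, 15:45–19:00.
Wei free within 08:00–19:00: 08:15–11:00, 11:15–13:00, 14:00–15:00, 16:30–19:00.
Freya ∩ Ximena: 08:00–10:00, 10:30–12:15, 15:45–16:00.
Freya ∩ Ximena ∩ Diego: 09:15–10:00, 11:45–12:15, 15:45–16:00.
Freya ∩ Ximena ∩ Diego ∩ Wei: 09:15–10:00, 11:45–12:15.
Windows ≥ 15 min: 09:15–10:00, 11:45–12:15.
Latest start in the last window 11:45–12:15 is 12:15 − 15 min = 12:00.

12:00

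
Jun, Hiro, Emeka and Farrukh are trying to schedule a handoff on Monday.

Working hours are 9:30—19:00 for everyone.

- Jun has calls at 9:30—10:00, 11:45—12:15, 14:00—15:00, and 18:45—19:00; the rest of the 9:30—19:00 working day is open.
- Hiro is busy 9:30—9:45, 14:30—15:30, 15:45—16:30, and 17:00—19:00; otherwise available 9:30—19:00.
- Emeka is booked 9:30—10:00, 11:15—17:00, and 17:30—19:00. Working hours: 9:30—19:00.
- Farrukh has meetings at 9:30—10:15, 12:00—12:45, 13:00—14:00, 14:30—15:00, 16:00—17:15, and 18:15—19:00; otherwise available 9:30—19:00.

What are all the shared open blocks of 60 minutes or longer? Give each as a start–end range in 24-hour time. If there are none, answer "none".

Jun free within 09:30–19:00: 10:00–11:45, 12:15–14:00, 15:00–18:45.
Hiro free within 09:30–19:00: 09:45–14:30, 15:30–15:45, 16:30–17:00.
Emeka free within 09:30–19:00: 10:00–11:15, 17:00–17:30.
Farrukh free within 09:30–19:00: 10:15–12:00, 12:45–13:00, 14:00–14:30, 15:00–16:00, 17:15–18:15.
Jun ∩ Hiro: 10:00–11:45, 12:15–14:00, 15:30–15:45, 16:30–17:00.
Jun ∩ Hiro ∩ Emeka: 10:00–11:15.
Jun ∩ Hiro ∩ Emeka ∩ Farrukh: 10:15–11:15.
Windows ≥ 60 min: 10:15–11:15.

10:15–11:15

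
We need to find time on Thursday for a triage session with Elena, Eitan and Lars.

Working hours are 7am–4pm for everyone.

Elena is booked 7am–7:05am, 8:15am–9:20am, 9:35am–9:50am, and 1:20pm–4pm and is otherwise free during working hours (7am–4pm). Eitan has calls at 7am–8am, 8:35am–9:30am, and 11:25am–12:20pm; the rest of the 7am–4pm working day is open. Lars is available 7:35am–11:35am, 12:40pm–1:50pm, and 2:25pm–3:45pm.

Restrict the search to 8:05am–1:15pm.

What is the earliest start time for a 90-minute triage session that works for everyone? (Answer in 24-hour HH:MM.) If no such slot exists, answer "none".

Elena free within 07:00–16:00: 07:05–08:15, 09:20–09:35, 09:50–13:20.
Eitan free within 07:00–16:00: 08:00–08:35, 09:30–11:25, 12:20–16:00.
Elena ∩ Eitan: 08:00–08:15, 09:30–09:35, 09:50–11:25, 12:20–13:20.
Elena ∩ Eitan ∩ Lars: 08:00–08:15, 09:30–09:35, 09:50–11:25, 12:40–13:20.
Restricted to 08:05–13:15: 08:05–08:15, 09:30–09:35, 09:50–11:25, 12:40–13:15.
Windows ≥ 90 min: 09:50–11:25.
Earliest such window starts at 09:50.

09:50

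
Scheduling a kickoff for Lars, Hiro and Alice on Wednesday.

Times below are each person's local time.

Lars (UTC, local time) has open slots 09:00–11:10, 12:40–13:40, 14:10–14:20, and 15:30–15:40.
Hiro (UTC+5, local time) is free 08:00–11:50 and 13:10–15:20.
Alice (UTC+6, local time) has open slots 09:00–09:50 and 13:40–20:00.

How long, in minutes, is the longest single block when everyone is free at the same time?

Lars → UTC: 09:00–11:10, 12:40–13:40, 14:10–14:20, 15:30–15:40.
Hiro → UTC: 03:00–06:50, 08:10–10:20.
Alice → UTC: 03:00–03:50, 07:40–14:00.
Lars ∩ Hiro: 09:00–10:20.
Lars ∩ Hiro ∩ Alice: 09:00–10:20.
Single common window of 80 minutes.

80 minutes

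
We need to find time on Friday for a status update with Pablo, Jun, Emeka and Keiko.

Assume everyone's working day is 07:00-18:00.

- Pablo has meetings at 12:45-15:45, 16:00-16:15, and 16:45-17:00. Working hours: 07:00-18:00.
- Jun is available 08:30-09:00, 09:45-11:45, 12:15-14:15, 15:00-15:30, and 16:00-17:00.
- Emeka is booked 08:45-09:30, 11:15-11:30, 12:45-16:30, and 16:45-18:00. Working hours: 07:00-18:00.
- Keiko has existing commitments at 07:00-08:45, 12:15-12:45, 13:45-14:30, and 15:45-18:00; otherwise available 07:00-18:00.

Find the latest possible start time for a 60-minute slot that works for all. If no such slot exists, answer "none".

Pablo free within 07:00–18:00: 07:00–12:45, 15:45–16:00, 16:15–16:45, 17:00–18:00.
Emeka free within 07:00–18:00: 07:00–08:45, 09:30–11:15, 11:30–12:45, 16:30–16:45.
Keiko free within 07:00–18:00: 08:45–12:15, 12:45–13:45, 14:30–15:45.
Pablo ∩ Jun: 08:30–09:00, 09:45–11:45, 12:15–12:45, 16:15–16:45.
Pablo ∩ Jun ∩ Emeka: 08:30–08:45, 09:45–11:15, 11:30–11:45, 12:15–12:45, 16:30–16:45.
Pablo ∩ Jun ∩ Emeka ∩ Keiko: 09:45–11:15, 11:30–11:45.
Windows ≥ 60 min: 09:45–11:15.
Latest start in the last window 09:45–11:15 is 11:15 − 60 min = 10:15.

10:15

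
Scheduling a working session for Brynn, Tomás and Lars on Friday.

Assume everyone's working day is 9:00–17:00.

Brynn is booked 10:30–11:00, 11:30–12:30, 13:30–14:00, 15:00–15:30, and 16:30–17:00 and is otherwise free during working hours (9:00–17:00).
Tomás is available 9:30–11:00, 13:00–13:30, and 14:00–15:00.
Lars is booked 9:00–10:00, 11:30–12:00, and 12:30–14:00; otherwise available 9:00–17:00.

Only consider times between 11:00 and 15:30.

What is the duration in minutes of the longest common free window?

60 minutes

Brynn free within 09:00–17:00: 09:00–10:30, 11:00–11:30, 12:30–13:30, 14:00–15:00, 15:30–16:30.
Lars free within 09:00–17:00: 10:00–11:30, 12:00–12:30, 14:00–17:00.
Brynn ∩ Tomás: 09:30–10:30, 13:00–13:30, 14:00–15:00.
Brynn ∩ Tomás ∩ Lars: 10:00–10:30, 14:00–15:00.
Restricted to 11:00–15:30: 14:00–15:00.
Single common window of 60 minutes.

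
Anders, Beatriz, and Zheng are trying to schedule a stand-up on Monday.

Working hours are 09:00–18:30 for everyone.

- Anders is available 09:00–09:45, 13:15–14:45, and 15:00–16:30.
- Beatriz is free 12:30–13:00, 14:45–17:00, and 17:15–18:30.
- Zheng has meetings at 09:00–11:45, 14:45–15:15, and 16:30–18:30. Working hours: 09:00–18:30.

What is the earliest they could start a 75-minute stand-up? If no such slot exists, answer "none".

15:15

Zheng free within 09:00–18:30: 11:45–14:45, 15:15–16:30.
Anders ∩ Beatriz: 15:00–16:30.
Anders ∩ Beatriz ∩ Zheng: 15:15–16:30.
Windows ≥ 75 min: 15:15–16:30.
Earliest such window starts at 15:15.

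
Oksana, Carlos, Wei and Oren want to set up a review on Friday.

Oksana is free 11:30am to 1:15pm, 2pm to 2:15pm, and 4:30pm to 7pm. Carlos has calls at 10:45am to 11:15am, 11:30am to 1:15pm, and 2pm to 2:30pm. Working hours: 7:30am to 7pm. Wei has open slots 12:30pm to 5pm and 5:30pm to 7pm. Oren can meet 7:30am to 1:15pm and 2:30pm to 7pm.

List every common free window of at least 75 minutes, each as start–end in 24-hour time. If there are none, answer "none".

Carlos free within 07:30–19:00: 07:30–10:45, 11:15–11:30, 13:15–14:00, 14:30–19:00.
Oksana ∩ Carlos: 16:30–19:00.
Oksana ∩ Carlos ∩ Wei: 16:30–17:00, 17:30–19:00.
Oksana ∩ Carlos ∩ Wei ∩ Oren: 16:30–17:00, 17:30–19:00.
Windows ≥ 75 min: 17:30–19:00.

17:30–19:00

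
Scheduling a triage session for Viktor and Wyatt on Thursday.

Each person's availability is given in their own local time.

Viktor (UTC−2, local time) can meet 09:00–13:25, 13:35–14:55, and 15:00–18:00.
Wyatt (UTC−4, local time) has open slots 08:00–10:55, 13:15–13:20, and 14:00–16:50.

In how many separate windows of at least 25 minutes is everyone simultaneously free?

2

Viktor → UTC: 11:00–15:25, 15:35–16:55, 17:00–20:00.
Wyatt → UTC: 12:00–14:55, 17:15–17:20, 18:00–20:50.
Viktor ∩ Wyatt: 12:00–14:55, 17:15–17:20, 18:00–20:00.
Windows ≥ 25 min: 12:00–14:55, 18:00–20:00.
That's 2 windows.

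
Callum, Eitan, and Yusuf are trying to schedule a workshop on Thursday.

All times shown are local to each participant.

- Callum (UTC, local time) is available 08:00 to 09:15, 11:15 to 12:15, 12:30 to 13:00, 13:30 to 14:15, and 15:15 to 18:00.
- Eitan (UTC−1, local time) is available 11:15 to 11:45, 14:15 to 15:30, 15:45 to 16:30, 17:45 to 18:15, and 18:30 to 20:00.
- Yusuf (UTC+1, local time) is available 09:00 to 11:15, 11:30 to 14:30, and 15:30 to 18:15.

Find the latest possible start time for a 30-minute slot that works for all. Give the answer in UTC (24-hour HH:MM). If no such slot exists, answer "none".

16:45

Callum → UTC: 08:00–09:15, 11:15–12:15, 12:30–13:00, 13:30–14:15, 15:15–18:00.
Eitan → UTC: 12:15–12:45, 15:15–16:30, 16:45–17:30, 18:45–19:15, 19:30–21:00.
Yusuf → UTC: 08:00–10:15, 10:30–13:30, 14:30–17:15.
Callum ∩ Eitan: 12:30–12:45, 15:15–16:30, 16:45–17:30.
Callum ∩ Eitan ∩ Yusuf: 12:30–12:45, 15:15–16:30, 16:45–17:15.
Windows ≥ 30 min: 15:15–16:30, 16:45–17:15.
Latest start in the last window 16:45–17:15 is 17:15 − 30 min = 16:45.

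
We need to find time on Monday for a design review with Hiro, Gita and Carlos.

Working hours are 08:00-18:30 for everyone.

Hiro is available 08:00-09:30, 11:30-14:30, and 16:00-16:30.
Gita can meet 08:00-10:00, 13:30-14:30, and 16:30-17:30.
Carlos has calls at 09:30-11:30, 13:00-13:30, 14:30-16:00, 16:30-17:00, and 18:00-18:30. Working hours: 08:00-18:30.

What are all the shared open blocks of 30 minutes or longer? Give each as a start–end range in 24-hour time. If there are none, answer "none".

08:00–09:30, 13:30–14:30

Carlos free within 08:00–18:30: 08:00–09:30, 11:30–13:00, 13:30–14:30, 16:00–16:30, 17:00–18:00.
Hiro ∩ Gita: 08:00–09:30, 13:30–14:30.
Hiro ∩ Gita ∩ Carlos: 08:00–09:30, 13:30–14:30.
Windows ≥ 30 min: 08:00–09:30, 13:30–14:30.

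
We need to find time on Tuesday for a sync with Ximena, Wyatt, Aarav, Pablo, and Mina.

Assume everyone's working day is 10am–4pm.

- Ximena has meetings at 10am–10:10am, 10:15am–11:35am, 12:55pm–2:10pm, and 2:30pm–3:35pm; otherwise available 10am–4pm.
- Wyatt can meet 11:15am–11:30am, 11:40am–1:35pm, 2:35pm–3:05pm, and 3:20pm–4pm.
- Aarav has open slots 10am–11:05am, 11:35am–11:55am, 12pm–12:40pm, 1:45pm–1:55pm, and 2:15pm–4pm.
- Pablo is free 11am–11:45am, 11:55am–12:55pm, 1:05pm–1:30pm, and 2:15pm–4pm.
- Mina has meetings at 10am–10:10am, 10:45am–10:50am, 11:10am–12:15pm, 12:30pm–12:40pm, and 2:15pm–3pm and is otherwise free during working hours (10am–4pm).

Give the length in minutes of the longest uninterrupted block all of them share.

25 minutes

Ximena free within 10:00–16:00: 10:10–10:15, 11:35–12:55, 14:10–14:30, 15:35–16:00.
Mina free within 10:00–16:00: 10:10–10:45, 10:50–11:10, 12:15–12:30, 12:40–14:15, 15:00–16:00.
Ximena ∩ Wyatt: 11:40–12:55, 15:35–16:00.
Ximena ∩ Wyatt ∩ Aarav: 11:40–11:55, 12:00–12:40, 15:35–16:00.
Ximena ∩ Wyatt ∩ Aarav ∩ Pablo: 11:40–11:45, 12:00–12:40, 15:35–16:00.
Ximena ∩ Wyatt ∩ Aarav ∩ Pablo ∩ Mina: 12:15–12:30, 15:35–16:00.
Common window lengths: 15, 25 min; longest is 25.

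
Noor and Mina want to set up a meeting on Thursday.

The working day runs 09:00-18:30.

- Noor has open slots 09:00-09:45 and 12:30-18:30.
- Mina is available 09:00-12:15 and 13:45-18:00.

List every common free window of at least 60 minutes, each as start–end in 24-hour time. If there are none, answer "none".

13:45–18:00

Noor ∩ Mina: 09:00–09:45, 13:45–18:00.
Windows ≥ 60 min: 13:45–18:00.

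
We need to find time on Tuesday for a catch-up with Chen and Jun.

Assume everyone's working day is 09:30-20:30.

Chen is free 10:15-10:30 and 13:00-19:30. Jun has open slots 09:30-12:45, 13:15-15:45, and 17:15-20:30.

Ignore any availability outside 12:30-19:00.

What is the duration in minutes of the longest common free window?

Chen ∩ Jun: 10:15–10:30, 13:15–15:45, 17:15–19:30.
Restricted to 12:30–19:00: 13:15–15:45, 17:15–19:00.
Common window lengths: 150, 105 min; longest is 150.

150 minutes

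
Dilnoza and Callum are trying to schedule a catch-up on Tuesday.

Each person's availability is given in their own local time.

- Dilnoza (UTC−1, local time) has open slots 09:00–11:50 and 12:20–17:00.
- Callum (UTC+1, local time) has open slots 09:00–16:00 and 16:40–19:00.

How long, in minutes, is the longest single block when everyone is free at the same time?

Dilnoza → UTC: 10:00–12:50, 13:20–18:00.
Callum → UTC: 08:00–15:00, 15:40–18:00.
Dilnoza ∩ Callum: 10:00–12:50, 13:20–15:00, 15:40–18:00.
Common window lengths: 170, 100, 140 min; longest is 170.

170 minutes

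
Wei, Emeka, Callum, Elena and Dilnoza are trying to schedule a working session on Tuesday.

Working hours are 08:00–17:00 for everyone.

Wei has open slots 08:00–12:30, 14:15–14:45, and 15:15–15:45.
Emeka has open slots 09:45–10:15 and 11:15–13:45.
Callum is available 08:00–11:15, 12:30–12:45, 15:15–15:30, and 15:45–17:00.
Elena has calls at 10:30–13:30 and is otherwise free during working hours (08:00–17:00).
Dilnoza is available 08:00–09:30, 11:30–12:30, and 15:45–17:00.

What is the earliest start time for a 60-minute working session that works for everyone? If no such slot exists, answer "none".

none

Elena free within 08:00–17:00: 08:00–10:30, 13:30–17:00.
Wei ∩ Emeka: 09:45–10:15, 11:15–12:30.
Wei ∩ Emeka ∩ Callum: 09:45–10:15.
Wei ∩ Emeka ∩ Callum ∩ Elena: 09:45–10:15.
Wei ∩ Emeka ∩ Callum ∩ Elena ∩ Dilnoza: (none).
Windows ≥ 60 min: (none).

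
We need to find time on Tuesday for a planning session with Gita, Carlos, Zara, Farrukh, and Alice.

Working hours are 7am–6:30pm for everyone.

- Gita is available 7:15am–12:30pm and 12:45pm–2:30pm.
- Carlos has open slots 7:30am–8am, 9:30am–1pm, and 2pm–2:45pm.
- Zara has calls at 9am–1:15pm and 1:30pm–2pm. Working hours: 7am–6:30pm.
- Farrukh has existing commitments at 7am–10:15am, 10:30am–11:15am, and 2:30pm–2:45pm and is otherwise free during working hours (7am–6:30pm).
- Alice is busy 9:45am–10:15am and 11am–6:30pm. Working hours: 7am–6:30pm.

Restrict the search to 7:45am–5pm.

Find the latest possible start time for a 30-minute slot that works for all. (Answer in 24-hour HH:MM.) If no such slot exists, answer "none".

none

Zara free within 07:00–18:30: 07:00–09:00, 13:15–13:30, 14:00–18:30.
Farrukh free within 07:00–18:30: 10:15–10:30, 11:15–14:30, 14:45–18:30.
Alice free within 07:00–18:30: 07:00–09:45, 10:15–11:00.
Gita ∩ Carlos: 07:30–08:00, 09:30–12:30, 12:45–13:00, 14:00–14:30.
Gita ∩ Carlos ∩ Zara: 07:30–08:00, 14:00–14:30.
Gita ∩ Carlos ∩ Zara ∩ Farrukh: 14:00–14:30.
Gita ∩ Carlos ∩ Zara ∩ Farrukh ∩ Alice: (none).
Restricted to 07:45–17:00: (none).
Windows ≥ 30 min: (none).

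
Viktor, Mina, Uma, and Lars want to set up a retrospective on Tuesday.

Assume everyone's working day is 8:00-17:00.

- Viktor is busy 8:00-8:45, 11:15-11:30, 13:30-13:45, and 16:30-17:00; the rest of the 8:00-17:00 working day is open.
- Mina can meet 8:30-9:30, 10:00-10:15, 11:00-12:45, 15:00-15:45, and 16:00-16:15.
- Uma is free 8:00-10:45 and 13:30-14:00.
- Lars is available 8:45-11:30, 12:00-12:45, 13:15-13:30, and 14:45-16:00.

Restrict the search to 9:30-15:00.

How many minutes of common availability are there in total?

15 minutes

Viktor free within 08:00–17:00: 08:45–11:15, 11:30–13:30, 13:45–16:30.
Viktor ∩ Mina: 08:45–09:30, 10:00–10:15, 11:00–11:15, 11:30–12:45, 15:00–15:45, 16:00–16:15.
Viktor ∩ Mina ∩ Uma: 08:45–09:30, 10:00–10:15.
Viktor ∩ Mina ∩ Uma ∩ Lars: 08:45–09:30, 10:00–10:15.
Restricted to 09:30–15:00: 10:00–10:15.
Total common minutes: 15.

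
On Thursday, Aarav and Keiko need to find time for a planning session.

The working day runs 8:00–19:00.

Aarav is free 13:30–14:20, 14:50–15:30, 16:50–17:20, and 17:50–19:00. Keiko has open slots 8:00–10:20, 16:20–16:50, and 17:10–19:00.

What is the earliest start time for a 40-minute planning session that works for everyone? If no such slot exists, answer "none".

17:50

Aarav ∩ Keiko: 17:10–17:20, 17:50–19:00.
Windows ≥ 40 min: 17:50–19:00.
Earliest such window starts at 17:50.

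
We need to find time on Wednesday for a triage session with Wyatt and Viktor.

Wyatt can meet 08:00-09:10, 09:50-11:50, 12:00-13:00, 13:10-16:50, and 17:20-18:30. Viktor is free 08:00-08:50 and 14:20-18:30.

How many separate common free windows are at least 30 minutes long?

Wyatt ∩ Viktor: 08:00–08:50, 14:20–16:50, 17:20–18:30.
Windows ≥ 30 min: 08:00–08:50, 14:20–16:50, 17:20–18:30.
That's 3 windows.

3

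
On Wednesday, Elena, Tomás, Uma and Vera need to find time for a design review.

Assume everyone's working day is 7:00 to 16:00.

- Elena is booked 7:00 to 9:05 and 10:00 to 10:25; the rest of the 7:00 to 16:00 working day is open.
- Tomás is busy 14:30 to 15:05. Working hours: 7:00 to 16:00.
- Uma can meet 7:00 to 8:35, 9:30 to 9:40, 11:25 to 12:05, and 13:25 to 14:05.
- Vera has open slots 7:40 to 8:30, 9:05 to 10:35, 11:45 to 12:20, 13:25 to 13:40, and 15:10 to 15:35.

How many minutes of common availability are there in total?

Elena free within 07:00–16:00: 09:05–10:00, 10:25–16:00.
Tomás free within 07:00–16:00: 07:00–14:30, 15:05–16:00.
Elena ∩ Tomás: 09:05–10:00, 10:25–14:30, 15:05–16:00.
Elena ∩ Tomás ∩ Uma: 09:30–09:40, 11:25–12:05, 13:25–14:05.
Elena ∩ Tomás ∩ Uma ∩ Vera: 09:30–09:40, 11:45–12:05, 13:25–13:40.
Total common minutes: 10 + 20 + 15 = 45.

45 minutes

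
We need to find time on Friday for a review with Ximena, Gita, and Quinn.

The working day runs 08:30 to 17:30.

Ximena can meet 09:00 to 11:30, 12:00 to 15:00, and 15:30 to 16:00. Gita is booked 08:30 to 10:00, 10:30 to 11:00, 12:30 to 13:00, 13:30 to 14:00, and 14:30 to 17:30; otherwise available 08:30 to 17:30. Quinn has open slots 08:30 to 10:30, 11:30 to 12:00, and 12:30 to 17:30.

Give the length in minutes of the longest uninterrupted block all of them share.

30 minutes

Gita free within 08:30–17:30: 10:00–10:30, 11:00–12:30, 13:00–13:30, 14:00–14:30.
Ximena ∩ Gita: 10:00–10:30, 11:00–11:30, 12:00–12:30, 13:00–13:30, 14:00–14:30.
Ximena ∩ Gita ∩ Quinn: 10:00–10:30, 13:00–13:30, 14:00–14:30.
Common window lengths: 30, 30, 30 min; longest is 30.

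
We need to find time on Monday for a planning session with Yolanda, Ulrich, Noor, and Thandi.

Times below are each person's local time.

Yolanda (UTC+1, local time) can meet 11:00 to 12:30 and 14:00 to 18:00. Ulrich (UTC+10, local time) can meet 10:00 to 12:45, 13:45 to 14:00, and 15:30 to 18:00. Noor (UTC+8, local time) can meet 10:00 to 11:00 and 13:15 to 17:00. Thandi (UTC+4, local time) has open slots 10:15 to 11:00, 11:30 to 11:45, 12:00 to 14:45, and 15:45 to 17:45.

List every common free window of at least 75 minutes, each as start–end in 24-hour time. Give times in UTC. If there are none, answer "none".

Yolanda → UTC: 10:00–11:30, 13:00–17:00.
Ulrich → UTC: 00:00–02:45, 03:45–04:00, 05:30–08:00.
Noor → UTC: 02:00–03:00, 05:15–09:00.
Thandi → UTC: 06:15–07:00, 07:30–07:45, 08:00–10:45, 11:45–13:45.
Yolanda ∩ Ulrich: (none).
Yolanda ∩ Ulrich ∩ Noor: (none).
Yolanda ∩ Ulrich ∩ Noor ∩ Thandi: (none).
Windows ≥ 75 min: (none).

none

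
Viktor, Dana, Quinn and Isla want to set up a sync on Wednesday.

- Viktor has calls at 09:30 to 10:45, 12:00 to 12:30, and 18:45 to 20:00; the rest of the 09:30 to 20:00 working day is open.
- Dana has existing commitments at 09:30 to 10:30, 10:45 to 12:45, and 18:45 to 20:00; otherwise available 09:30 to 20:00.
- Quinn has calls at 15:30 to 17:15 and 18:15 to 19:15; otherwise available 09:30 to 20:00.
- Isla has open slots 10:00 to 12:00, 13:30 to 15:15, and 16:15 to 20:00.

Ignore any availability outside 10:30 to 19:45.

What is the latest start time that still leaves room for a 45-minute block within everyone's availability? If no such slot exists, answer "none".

17:30

Viktor free within 09:30–20:00: 10:45–12:00, 12:30–18:45.
Dana free within 09:30–20:00: 10:30–10:45, 12:45–18:45.
Quinn free within 09:30–20:00: 09:30–15:30, 17:15–18:15, 19:15–20:00.
Viktor ∩ Dana: 12:45–18:45.
Viktor ∩ Dana ∩ Quinn: 12:45–15:30, 17:15–18:15.
Viktor ∩ Dana ∩ Quinn ∩ Isla: 13:30–15:15, 17:15–18:15.
Restricted to 10:30–19:45: 13:30–15:15, 17:15–18:15.
Windows ≥ 45 min: 13:30–15:15, 17:15–18:15.
Latest start in the last window 17:15–18:15 is 18:15 − 45 min = 17:30.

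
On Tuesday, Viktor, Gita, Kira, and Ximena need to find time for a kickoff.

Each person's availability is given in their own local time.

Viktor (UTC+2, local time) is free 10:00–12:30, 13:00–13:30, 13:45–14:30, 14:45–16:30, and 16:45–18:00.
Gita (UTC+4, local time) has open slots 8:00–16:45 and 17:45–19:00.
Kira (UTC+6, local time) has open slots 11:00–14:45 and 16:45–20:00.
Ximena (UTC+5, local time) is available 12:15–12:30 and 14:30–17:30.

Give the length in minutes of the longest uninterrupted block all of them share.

45 minutes

Viktor → UTC: 08:00–10:30, 11:00–11:30, 11:45–12:30, 12:45–14:30, 14:45–16:00.
Gita → UTC: 04:00–12:45, 13:45–15:00.
Kira → UTC: 05:00–08:45, 10:45–14:00.
Ximena → UTC: 07:15–07:30, 09:30–12:30.
Viktor ∩ Gita: 08:00–10:30, 11:00–11:30, 11:45–12:30, 13:45–14:30, 14:45–15:00.
Viktor ∩ Gita ∩ Kira: 08:00–08:45, 11:00–11:30, 11:45–12:30, 13:45–14:00.
Viktor ∩ Gita ∩ Kira ∩ Ximena: 11:00–11:30, 11:45–12:30.
Common window lengths: 30, 45 min; longest is 45.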